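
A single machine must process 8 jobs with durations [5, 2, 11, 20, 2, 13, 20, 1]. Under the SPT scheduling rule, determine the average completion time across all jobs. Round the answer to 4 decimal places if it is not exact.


Sort jobs by processing time (SPT order): [1, 2, 2, 5, 11, 13, 20, 20]
Compute completion times sequentially:
  Job 1: processing = 1, completes at 1
  Job 2: processing = 2, completes at 3
  Job 3: processing = 2, completes at 5
  Job 4: processing = 5, completes at 10
  Job 5: processing = 11, completes at 21
  Job 6: processing = 13, completes at 34
  Job 7: processing = 20, completes at 54
  Job 8: processing = 20, completes at 74
Sum of completion times = 202
Average completion time = 202/8 = 25.25

25.25


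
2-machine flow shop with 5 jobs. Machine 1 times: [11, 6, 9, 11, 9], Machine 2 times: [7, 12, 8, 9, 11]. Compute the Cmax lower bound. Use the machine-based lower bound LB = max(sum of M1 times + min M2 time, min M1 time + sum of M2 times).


LB1 = sum(M1 times) + min(M2 times) = 46 + 7 = 53
LB2 = min(M1 times) + sum(M2 times) = 6 + 47 = 53
Lower bound = max(LB1, LB2) = max(53, 53) = 53

53


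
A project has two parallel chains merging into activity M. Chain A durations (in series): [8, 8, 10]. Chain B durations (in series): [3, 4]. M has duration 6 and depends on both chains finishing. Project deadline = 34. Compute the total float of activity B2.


Forward pass: ES(B2) = sum of predecessors on chain B = 3
EF = ES + duration = 3 + 4 = 7
Backward pass: LF(M) = deadline = 34; LS(M) = 34 - 6 = 28
LF(B2) = LS(M) - sum(successors on chain B) = 28 - 0 = 28
LS = LF - duration = 28 - 4 = 24
Total float = LS - ES = 24 - 3 = 21

21


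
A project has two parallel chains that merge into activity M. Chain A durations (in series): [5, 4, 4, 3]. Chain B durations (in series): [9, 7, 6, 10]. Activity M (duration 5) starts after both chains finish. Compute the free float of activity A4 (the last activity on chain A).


ES(A4) = sum of predecessors on chain A = 13
EF(A4) = ES + duration = 13 + 3 = 16
Successor of A4 is M. ES(M) = max(sum(A), sum(B)) = max(16, 32) = 32
Free float = ES(successor) - EF(current) = 32 - 16 = 16

16


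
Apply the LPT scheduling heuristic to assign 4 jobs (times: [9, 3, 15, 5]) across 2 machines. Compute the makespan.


Sort jobs in decreasing order (LPT): [15, 9, 5, 3]
Assign each job to the least loaded machine:
  Machine 1: jobs [15], load = 15
  Machine 2: jobs [9, 5, 3], load = 17
Makespan = max load = 17

17


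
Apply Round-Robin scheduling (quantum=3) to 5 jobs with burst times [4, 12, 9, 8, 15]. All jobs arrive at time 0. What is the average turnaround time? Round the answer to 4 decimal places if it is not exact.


Time quantum = 3
Execution trace:
  J1 runs 3 units, time = 3
  J2 runs 3 units, time = 6
  J3 runs 3 units, time = 9
  J4 runs 3 units, time = 12
  J5 runs 3 units, time = 15
  J1 runs 1 units, time = 16
  J2 runs 3 units, time = 19
  J3 runs 3 units, time = 22
  J4 runs 3 units, time = 25
  J5 runs 3 units, time = 28
  J2 runs 3 units, time = 31
  J3 runs 3 units, time = 34
  J4 runs 2 units, time = 36
  J5 runs 3 units, time = 39
  J2 runs 3 units, time = 42
  J5 runs 3 units, time = 45
  J5 runs 3 units, time = 48
Finish times: [16, 42, 34, 36, 48]
Average turnaround = 176/5 = 35.2

35.2


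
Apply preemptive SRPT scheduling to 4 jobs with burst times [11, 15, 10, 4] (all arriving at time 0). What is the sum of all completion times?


Since all jobs arrive at t=0, SRPT equals SPT ordering.
SPT order: [4, 10, 11, 15]
Completion times:
  Job 1: p=4, C=4
  Job 2: p=10, C=14
  Job 3: p=11, C=25
  Job 4: p=15, C=40
Total completion time = 4 + 14 + 25 + 40 = 83

83


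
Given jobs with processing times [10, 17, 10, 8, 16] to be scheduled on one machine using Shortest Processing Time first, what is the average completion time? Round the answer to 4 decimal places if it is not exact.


Sort jobs by processing time (SPT order): [8, 10, 10, 16, 17]
Compute completion times sequentially:
  Job 1: processing = 8, completes at 8
  Job 2: processing = 10, completes at 18
  Job 3: processing = 10, completes at 28
  Job 4: processing = 16, completes at 44
  Job 5: processing = 17, completes at 61
Sum of completion times = 159
Average completion time = 159/5 = 31.8

31.8


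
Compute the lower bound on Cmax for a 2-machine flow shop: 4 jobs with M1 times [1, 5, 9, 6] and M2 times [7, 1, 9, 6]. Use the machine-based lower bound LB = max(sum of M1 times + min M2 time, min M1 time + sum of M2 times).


LB1 = sum(M1 times) + min(M2 times) = 21 + 1 = 22
LB2 = min(M1 times) + sum(M2 times) = 1 + 23 = 24
Lower bound = max(LB1, LB2) = max(22, 24) = 24

24


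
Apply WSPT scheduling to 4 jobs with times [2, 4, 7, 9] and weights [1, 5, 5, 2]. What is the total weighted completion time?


Compute p/w ratios and sort ascending (WSPT): [(4, 5), (7, 5), (2, 1), (9, 2)]
Compute weighted completion times:
  Job (p=4,w=5): C=4, w*C=5*4=20
  Job (p=7,w=5): C=11, w*C=5*11=55
  Job (p=2,w=1): C=13, w*C=1*13=13
  Job (p=9,w=2): C=22, w*C=2*22=44
Total weighted completion time = 132

132


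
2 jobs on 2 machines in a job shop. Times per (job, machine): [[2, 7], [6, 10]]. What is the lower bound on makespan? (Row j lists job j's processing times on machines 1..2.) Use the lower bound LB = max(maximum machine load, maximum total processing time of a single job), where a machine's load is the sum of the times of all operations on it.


Machine loads:
  Machine 1: 2 + 6 = 8
  Machine 2: 7 + 10 = 17
Max machine load = 17
Job totals:
  Job 1: 9
  Job 2: 16
Max job total = 16
Lower bound = max(17, 16) = 17

17


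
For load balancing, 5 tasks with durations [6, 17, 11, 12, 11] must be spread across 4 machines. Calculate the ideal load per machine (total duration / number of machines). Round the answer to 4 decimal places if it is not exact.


Total processing time = 6 + 17 + 11 + 12 + 11 = 57
Number of machines = 4
Ideal balanced load = 57 / 4 = 14.25

14.25


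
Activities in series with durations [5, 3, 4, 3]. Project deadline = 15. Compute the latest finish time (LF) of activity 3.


LF(activity 3) = deadline - sum of successor durations
Successors: activities 4 through 4 with durations [3]
Sum of successor durations = 3
LF = 15 - 3 = 12

12


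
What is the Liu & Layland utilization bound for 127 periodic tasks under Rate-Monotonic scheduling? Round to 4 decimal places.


Compute 2^(1/127) = 1.0054727730
Subtract 1: 1.0054727730 - 1 = 0.0054727730
Multiply by n: 127 * 0.0054727730 = 0.6950421710
Round to 4 dp: 0.6950

0.6950


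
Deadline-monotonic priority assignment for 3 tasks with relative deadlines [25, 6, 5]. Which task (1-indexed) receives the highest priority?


Sort tasks by relative deadline (ascending):
  Task 3: deadline = 5
  Task 2: deadline = 6
  Task 1: deadline = 25
Priority order (highest first): [3, 2, 1]
Highest priority task = 3

3


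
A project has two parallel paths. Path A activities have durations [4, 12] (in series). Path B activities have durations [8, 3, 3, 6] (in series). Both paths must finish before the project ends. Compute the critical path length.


Path A total = 4 + 12 = 16
Path B total = 8 + 3 + 3 + 6 = 20
Critical path = longest path = max(16, 20) = 20

20


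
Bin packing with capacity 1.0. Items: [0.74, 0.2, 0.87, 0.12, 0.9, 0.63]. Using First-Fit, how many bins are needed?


Place items sequentially using First-Fit:
  Item 0.74 -> new Bin 1
  Item 0.2 -> Bin 1 (now 0.94)
  Item 0.87 -> new Bin 2
  Item 0.12 -> Bin 2 (now 0.99)
  Item 0.9 -> new Bin 3
  Item 0.63 -> new Bin 4
Total bins used = 4

4


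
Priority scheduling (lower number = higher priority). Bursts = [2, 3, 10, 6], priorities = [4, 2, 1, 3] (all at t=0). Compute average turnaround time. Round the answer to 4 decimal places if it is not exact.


Sort by priority (ascending = highest first):
Order: [(1, 10), (2, 3), (3, 6), (4, 2)]
Completion times:
  Priority 1, burst=10, C=10
  Priority 2, burst=3, C=13
  Priority 3, burst=6, C=19
  Priority 4, burst=2, C=21
Average turnaround = 63/4 = 15.75

15.75


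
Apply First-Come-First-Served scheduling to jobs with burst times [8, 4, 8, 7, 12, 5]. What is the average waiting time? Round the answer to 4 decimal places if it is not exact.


FCFS order (as given): [8, 4, 8, 7, 12, 5]
Waiting times:
  Job 1: wait = 0
  Job 2: wait = 8
  Job 3: wait = 12
  Job 4: wait = 20
  Job 5: wait = 27
  Job 6: wait = 39
Sum of waiting times = 106
Average waiting time = 106/6 = 17.6667

17.6667


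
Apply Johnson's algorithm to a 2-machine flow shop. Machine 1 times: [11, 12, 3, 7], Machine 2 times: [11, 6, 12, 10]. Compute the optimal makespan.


Apply Johnson's rule:
  Group 1 (a <= b): [(3, 3, 12), (4, 7, 10), (1, 11, 11)]
  Group 2 (a > b): [(2, 12, 6)]
Optimal job order: [3, 4, 1, 2]
Schedule:
  Job 3: M1 done at 3, M2 done at 15
  Job 4: M1 done at 10, M2 done at 25
  Job 1: M1 done at 21, M2 done at 36
  Job 2: M1 done at 33, M2 done at 42
Makespan = 42

42


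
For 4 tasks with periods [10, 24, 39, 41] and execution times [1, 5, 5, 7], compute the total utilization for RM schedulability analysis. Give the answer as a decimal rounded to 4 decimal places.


Compute individual utilizations (exact fractions):
  Task 1: C/T = 1/10 (approx. 0.1)
  Task 2: C/T = 5/24 (approx. 0.2083)
  Task 3: C/T = 5/39 (approx. 0.1282)
  Task 4: C/T = 7/41 (approx. 0.1707)
Total utilization U = 1/10 + 5/24 + 5/39 + 7/41 = 12947/21320
Rounded to 4 decimal places: U = 0.6073
RM (Liu & Layland) bound for 4 tasks = 0.756828; compare with U = 12947/21320 (approx. 0.607270)
U <= bound, so schedulable by RM sufficient condition.

0.6073


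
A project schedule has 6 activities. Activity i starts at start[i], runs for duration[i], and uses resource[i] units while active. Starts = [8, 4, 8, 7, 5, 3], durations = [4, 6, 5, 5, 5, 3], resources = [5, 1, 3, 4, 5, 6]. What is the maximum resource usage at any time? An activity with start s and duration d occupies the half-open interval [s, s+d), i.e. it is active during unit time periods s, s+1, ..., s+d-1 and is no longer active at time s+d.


Each activity i is active on [start_i, start_i + duration_i).
Compute total resource usage per time slot:
  t=0: active resources = [], total = 0
  t=1: active resources = [], total = 0
  t=2: active resources = [], total = 0
  t=3: active resources = [6], total = 6
  t=4: active resources = [1, 6], total = 7
  t=5: active resources = [1, 5, 6], total = 12
  t=6: active resources = [1, 5], total = 6
  t=7: active resources = [1, 4, 5], total = 10
  t=8: active resources = [5, 1, 3, 4, 5], total = 18
  t=9: active resources = [5, 1, 3, 4, 5], total = 18
  t=10: active resources = [5, 3, 4], total = 12
  t=11: active resources = [5, 3, 4], total = 12
  t=12: active resources = [3], total = 3
Peak resource demand = 18

18


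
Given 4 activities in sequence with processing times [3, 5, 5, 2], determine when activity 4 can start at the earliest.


Activity 4 starts after activities 1 through 3 complete.
Predecessor durations: [3, 5, 5]
ES = 3 + 5 + 5 = 13

13


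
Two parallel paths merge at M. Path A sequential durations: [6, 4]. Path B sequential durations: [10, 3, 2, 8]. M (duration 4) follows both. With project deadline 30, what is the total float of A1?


Forward pass: ES(A1) = sum of predecessors on chain A = 0
EF = ES + duration = 0 + 6 = 6
Backward pass: LF(M) = deadline = 30; LS(M) = 30 - 4 = 26
LF(A1) = LS(M) - sum(successors on chain A) = 26 - 4 = 22
LS = LF - duration = 22 - 6 = 16
Total float = LS - ES = 16 - 0 = 16

16


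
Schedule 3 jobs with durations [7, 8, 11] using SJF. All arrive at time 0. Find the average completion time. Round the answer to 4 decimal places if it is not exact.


SJF order (ascending): [7, 8, 11]
Completion times:
  Job 1: burst=7, C=7
  Job 2: burst=8, C=15
  Job 3: burst=11, C=26
Average completion = 48/3 = 16.0

16.0


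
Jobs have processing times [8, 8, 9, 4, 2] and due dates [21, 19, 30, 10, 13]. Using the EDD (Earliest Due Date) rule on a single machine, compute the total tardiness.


Sort by due date (EDD order): [(4, 10), (2, 13), (8, 19), (8, 21), (9, 30)]
Compute completion times and tardiness:
  Job 1: p=4, d=10, C=4, tardiness=max(0,4-10)=0
  Job 2: p=2, d=13, C=6, tardiness=max(0,6-13)=0
  Job 3: p=8, d=19, C=14, tardiness=max(0,14-19)=0
  Job 4: p=8, d=21, C=22, tardiness=max(0,22-21)=1
  Job 5: p=9, d=30, C=31, tardiness=max(0,31-30)=1
Total tardiness = 2

2


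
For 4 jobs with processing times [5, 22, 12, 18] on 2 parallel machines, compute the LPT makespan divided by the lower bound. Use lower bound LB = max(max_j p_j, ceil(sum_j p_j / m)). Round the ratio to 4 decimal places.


LPT order: [22, 18, 12, 5]
Machine loads after assignment: [27, 30]
LPT makespan = 30
Lower bound = max(max_job, ceil(total/2)) = max(22, 29) = 29
Ratio = 30 / 29 = 1.0345

1.0345


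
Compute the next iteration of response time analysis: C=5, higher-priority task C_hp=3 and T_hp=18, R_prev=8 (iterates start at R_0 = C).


R_next = C + ceil(R_prev / T_hp) * C_hp
ceil(8 / 18) = ceil(0.4444) = 1
Interference = 1 * 3 = 3
R_next = 5 + 3 = 8
R_next = R_prev, so the iteration has converged (response time = 8).

8


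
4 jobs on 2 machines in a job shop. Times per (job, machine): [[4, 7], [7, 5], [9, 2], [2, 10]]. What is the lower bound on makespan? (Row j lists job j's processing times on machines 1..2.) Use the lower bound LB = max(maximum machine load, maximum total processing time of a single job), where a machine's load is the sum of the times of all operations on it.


Machine loads:
  Machine 1: 4 + 7 + 9 + 2 = 22
  Machine 2: 7 + 5 + 2 + 10 = 24
Max machine load = 24
Job totals:
  Job 1: 11
  Job 2: 12
  Job 3: 11
  Job 4: 12
Max job total = 12
Lower bound = max(24, 12) = 24

24


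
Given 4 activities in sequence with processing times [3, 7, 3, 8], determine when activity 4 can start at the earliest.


Activity 4 starts after activities 1 through 3 complete.
Predecessor durations: [3, 7, 3]
ES = 3 + 7 + 3 = 13

13


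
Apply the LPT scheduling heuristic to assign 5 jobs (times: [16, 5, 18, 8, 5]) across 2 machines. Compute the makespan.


Sort jobs in decreasing order (LPT): [18, 16, 8, 5, 5]
Assign each job to the least loaded machine:
  Machine 1: jobs [18, 5, 5], load = 28
  Machine 2: jobs [16, 8], load = 24
Makespan = max load = 28

28


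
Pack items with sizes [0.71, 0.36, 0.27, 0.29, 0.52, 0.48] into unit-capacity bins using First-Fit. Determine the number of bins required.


Place items sequentially using First-Fit:
  Item 0.71 -> new Bin 1
  Item 0.36 -> new Bin 2
  Item 0.27 -> Bin 1 (now 0.98)
  Item 0.29 -> Bin 2 (now 0.65)
  Item 0.52 -> new Bin 3
  Item 0.48 -> Bin 3 (now 1.0)
Total bins used = 3

3


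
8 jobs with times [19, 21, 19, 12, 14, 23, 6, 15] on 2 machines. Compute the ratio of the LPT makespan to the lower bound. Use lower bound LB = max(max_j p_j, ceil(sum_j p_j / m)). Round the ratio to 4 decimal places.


LPT order: [23, 21, 19, 19, 15, 14, 12, 6]
Machine loads after assignment: [62, 67]
LPT makespan = 67
Lower bound = max(max_job, ceil(total/2)) = max(23, 65) = 65
Ratio = 67 / 65 = 1.0308

1.0308


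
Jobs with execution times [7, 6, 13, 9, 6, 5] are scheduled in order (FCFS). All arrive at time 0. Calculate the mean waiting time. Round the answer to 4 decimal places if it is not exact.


FCFS order (as given): [7, 6, 13, 9, 6, 5]
Waiting times:
  Job 1: wait = 0
  Job 2: wait = 7
  Job 3: wait = 13
  Job 4: wait = 26
  Job 5: wait = 35
  Job 6: wait = 41
Sum of waiting times = 122
Average waiting time = 122/6 = 20.3333

20.3333


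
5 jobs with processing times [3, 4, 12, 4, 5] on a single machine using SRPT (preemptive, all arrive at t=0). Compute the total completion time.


Since all jobs arrive at t=0, SRPT equals SPT ordering.
SPT order: [3, 4, 4, 5, 12]
Completion times:
  Job 1: p=3, C=3
  Job 2: p=4, C=7
  Job 3: p=4, C=11
  Job 4: p=5, C=16
  Job 5: p=12, C=28
Total completion time = 3 + 7 + 11 + 16 + 28 = 65

65


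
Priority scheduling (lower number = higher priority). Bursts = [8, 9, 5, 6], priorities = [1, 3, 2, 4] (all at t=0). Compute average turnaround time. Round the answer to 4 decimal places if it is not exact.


Sort by priority (ascending = highest first):
Order: [(1, 8), (2, 5), (3, 9), (4, 6)]
Completion times:
  Priority 1, burst=8, C=8
  Priority 2, burst=5, C=13
  Priority 3, burst=9, C=22
  Priority 4, burst=6, C=28
Average turnaround = 71/4 = 17.75

17.75


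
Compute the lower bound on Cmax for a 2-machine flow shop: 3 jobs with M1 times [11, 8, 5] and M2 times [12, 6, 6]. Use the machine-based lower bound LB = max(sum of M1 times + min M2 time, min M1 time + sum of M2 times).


LB1 = sum(M1 times) + min(M2 times) = 24 + 6 = 30
LB2 = min(M1 times) + sum(M2 times) = 5 + 24 = 29
Lower bound = max(LB1, LB2) = max(30, 29) = 30

30


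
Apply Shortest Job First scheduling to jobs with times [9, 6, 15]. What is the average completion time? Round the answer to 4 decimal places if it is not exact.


SJF order (ascending): [6, 9, 15]
Completion times:
  Job 1: burst=6, C=6
  Job 2: burst=9, C=15
  Job 3: burst=15, C=30
Average completion = 51/3 = 17.0

17.0


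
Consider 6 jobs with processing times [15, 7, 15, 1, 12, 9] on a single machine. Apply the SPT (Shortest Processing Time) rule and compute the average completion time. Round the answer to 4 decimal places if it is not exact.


Sort jobs by processing time (SPT order): [1, 7, 9, 12, 15, 15]
Compute completion times sequentially:
  Job 1: processing = 1, completes at 1
  Job 2: processing = 7, completes at 8
  Job 3: processing = 9, completes at 17
  Job 4: processing = 12, completes at 29
  Job 5: processing = 15, completes at 44
  Job 6: processing = 15, completes at 59
Sum of completion times = 158
Average completion time = 158/6 = 26.3333

26.3333


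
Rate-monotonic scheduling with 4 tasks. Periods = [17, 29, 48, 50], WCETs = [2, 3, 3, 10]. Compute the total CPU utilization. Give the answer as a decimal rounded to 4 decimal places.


Compute individual utilizations (exact fractions):
  Task 1: C/T = 2/17 (approx. 0.1176)
  Task 2: C/T = 3/29 (approx. 0.1034)
  Task 3: C/T = 3/48 = 1/16 (approx. 0.0625)
  Task 4: C/T = 10/50 = 1/5 (approx. 0.2)
Total utilization U = 2/17 + 3/29 + 1/16 + 1/5 = 19073/39440
Rounded to 4 decimal places: U = 0.4836
RM (Liu & Layland) bound for 4 tasks = 0.756828; compare with U = 19073/39440 (approx. 0.483595)
U <= bound, so schedulable by RM sufficient condition.

0.4836


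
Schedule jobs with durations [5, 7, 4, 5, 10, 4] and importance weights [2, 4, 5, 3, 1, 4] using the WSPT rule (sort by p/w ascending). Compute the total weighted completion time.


Compute p/w ratios and sort ascending (WSPT): [(4, 5), (4, 4), (5, 3), (7, 4), (5, 2), (10, 1)]
Compute weighted completion times:
  Job (p=4,w=5): C=4, w*C=5*4=20
  Job (p=4,w=4): C=8, w*C=4*8=32
  Job (p=5,w=3): C=13, w*C=3*13=39
  Job (p=7,w=4): C=20, w*C=4*20=80
  Job (p=5,w=2): C=25, w*C=2*25=50
  Job (p=10,w=1): C=35, w*C=1*35=35
Total weighted completion time = 256

256


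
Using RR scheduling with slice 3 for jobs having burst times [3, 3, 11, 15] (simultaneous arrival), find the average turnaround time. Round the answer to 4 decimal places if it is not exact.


Time quantum = 3
Execution trace:
  J1 runs 3 units, time = 3
  J2 runs 3 units, time = 6
  J3 runs 3 units, time = 9
  J4 runs 3 units, time = 12
  J3 runs 3 units, time = 15
  J4 runs 3 units, time = 18
  J3 runs 3 units, time = 21
  J4 runs 3 units, time = 24
  J3 runs 2 units, time = 26
  J4 runs 3 units, time = 29
  J4 runs 3 units, time = 32
Finish times: [3, 6, 26, 32]
Average turnaround = 67/4 = 16.75

16.75


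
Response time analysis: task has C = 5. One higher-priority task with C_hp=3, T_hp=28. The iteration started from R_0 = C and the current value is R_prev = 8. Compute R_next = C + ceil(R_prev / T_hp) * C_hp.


R_next = C + ceil(R_prev / T_hp) * C_hp
ceil(8 / 28) = ceil(0.2857) = 1
Interference = 1 * 3 = 3
R_next = 5 + 3 = 8
R_next = R_prev, so the iteration has converged (response time = 8).

8


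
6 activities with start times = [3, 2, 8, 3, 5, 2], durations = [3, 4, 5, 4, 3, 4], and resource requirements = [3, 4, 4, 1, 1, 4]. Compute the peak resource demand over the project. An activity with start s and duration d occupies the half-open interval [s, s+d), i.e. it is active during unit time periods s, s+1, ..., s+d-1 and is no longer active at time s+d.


Each activity i is active on [start_i, start_i + duration_i).
Compute total resource usage per time slot:
  t=0: active resources = [], total = 0
  t=1: active resources = [], total = 0
  t=2: active resources = [4, 4], total = 8
  t=3: active resources = [3, 4, 1, 4], total = 12
  t=4: active resources = [3, 4, 1, 4], total = 12
  t=5: active resources = [3, 4, 1, 1, 4], total = 13
  t=6: active resources = [1, 1], total = 2
  t=7: active resources = [1], total = 1
  t=8: active resources = [4], total = 4
  t=9: active resources = [4], total = 4
  t=10: active resources = [4], total = 4
  t=11: active resources = [4], total = 4
  t=12: active resources = [4], total = 4
Peak resource demand = 13

13


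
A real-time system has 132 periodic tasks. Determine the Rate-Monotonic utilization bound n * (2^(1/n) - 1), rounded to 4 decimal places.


Compute 2^(1/132) = 1.0052649263
Subtract 1: 1.0052649263 - 1 = 0.0052649263
Multiply by n: 132 * 0.0052649263 = 0.6949702716
Round to 4 dp: 0.6950

0.6950


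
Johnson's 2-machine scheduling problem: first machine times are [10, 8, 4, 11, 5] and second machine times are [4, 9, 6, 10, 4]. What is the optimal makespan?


Apply Johnson's rule:
  Group 1 (a <= b): [(3, 4, 6), (2, 8, 9)]
  Group 2 (a > b): [(4, 11, 10), (1, 10, 4), (5, 5, 4)]
Optimal job order: [3, 2, 4, 1, 5]
Schedule:
  Job 3: M1 done at 4, M2 done at 10
  Job 2: M1 done at 12, M2 done at 21
  Job 4: M1 done at 23, M2 done at 33
  Job 1: M1 done at 33, M2 done at 37
  Job 5: M1 done at 38, M2 done at 42
Makespan = 42

42


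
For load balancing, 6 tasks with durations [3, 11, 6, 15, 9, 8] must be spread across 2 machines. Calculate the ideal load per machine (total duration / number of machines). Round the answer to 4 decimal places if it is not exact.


Total processing time = 3 + 11 + 6 + 15 + 9 + 8 = 52
Number of machines = 2
Ideal balanced load = 52 / 2 = 26.0

26.0


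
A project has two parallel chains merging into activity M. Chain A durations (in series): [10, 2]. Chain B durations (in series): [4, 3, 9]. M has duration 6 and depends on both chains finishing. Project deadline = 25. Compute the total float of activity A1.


Forward pass: ES(A1) = sum of predecessors on chain A = 0
EF = ES + duration = 0 + 10 = 10
Backward pass: LF(M) = deadline = 25; LS(M) = 25 - 6 = 19
LF(A1) = LS(M) - sum(successors on chain A) = 19 - 2 = 17
LS = LF - duration = 17 - 10 = 7
Total float = LS - ES = 7 - 0 = 7

7


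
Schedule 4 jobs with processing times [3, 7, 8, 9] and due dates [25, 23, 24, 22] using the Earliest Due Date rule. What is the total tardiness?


Sort by due date (EDD order): [(9, 22), (7, 23), (8, 24), (3, 25)]
Compute completion times and tardiness:
  Job 1: p=9, d=22, C=9, tardiness=max(0,9-22)=0
  Job 2: p=7, d=23, C=16, tardiness=max(0,16-23)=0
  Job 3: p=8, d=24, C=24, tardiness=max(0,24-24)=0
  Job 4: p=3, d=25, C=27, tardiness=max(0,27-25)=2
Total tardiness = 2

2


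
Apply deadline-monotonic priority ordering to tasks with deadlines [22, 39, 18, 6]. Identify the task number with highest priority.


Sort tasks by relative deadline (ascending):
  Task 4: deadline = 6
  Task 3: deadline = 18
  Task 1: deadline = 22
  Task 2: deadline = 39
Priority order (highest first): [4, 3, 1, 2]
Highest priority task = 4

4


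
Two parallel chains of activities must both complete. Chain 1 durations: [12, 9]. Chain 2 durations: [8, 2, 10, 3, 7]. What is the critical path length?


Path A total = 12 + 9 = 21
Path B total = 8 + 2 + 10 + 3 + 7 = 30
Critical path = longest path = max(21, 30) = 30

30


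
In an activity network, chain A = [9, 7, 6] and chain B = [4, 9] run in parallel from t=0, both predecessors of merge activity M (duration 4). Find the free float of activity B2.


ES(B2) = sum of predecessors on chain B = 4
EF(B2) = ES + duration = 4 + 9 = 13
Successor of B2 is M. ES(M) = max(sum(A), sum(B)) = max(22, 13) = 22
Free float = ES(successor) - EF(current) = 22 - 13 = 9

9


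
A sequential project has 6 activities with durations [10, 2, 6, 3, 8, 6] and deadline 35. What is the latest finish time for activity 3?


LF(activity 3) = deadline - sum of successor durations
Successors: activities 4 through 6 with durations [3, 8, 6]
Sum of successor durations = 17
LF = 35 - 17 = 18

18


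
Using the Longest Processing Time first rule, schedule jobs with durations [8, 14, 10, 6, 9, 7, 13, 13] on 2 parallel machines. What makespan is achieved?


Sort jobs in decreasing order (LPT): [14, 13, 13, 10, 9, 8, 7, 6]
Assign each job to the least loaded machine:
  Machine 1: jobs [14, 10, 9, 7], load = 40
  Machine 2: jobs [13, 13, 8, 6], load = 40
Makespan = max load = 40

40


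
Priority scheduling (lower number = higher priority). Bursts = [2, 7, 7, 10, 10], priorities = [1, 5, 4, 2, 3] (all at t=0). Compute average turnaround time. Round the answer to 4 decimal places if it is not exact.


Sort by priority (ascending = highest first):
Order: [(1, 2), (2, 10), (3, 10), (4, 7), (5, 7)]
Completion times:
  Priority 1, burst=2, C=2
  Priority 2, burst=10, C=12
  Priority 3, burst=10, C=22
  Priority 4, burst=7, C=29
  Priority 5, burst=7, C=36
Average turnaround = 101/5 = 20.2

20.2


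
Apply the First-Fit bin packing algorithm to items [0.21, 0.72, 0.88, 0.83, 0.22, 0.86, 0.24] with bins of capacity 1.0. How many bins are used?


Place items sequentially using First-Fit:
  Item 0.21 -> new Bin 1
  Item 0.72 -> Bin 1 (now 0.93)
  Item 0.88 -> new Bin 2
  Item 0.83 -> new Bin 3
  Item 0.22 -> new Bin 4
  Item 0.86 -> new Bin 5
  Item 0.24 -> Bin 4 (now 0.46)
Total bins used = 5

5


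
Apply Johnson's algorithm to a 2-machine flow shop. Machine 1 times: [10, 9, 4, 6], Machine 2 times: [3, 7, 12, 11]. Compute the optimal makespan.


Apply Johnson's rule:
  Group 1 (a <= b): [(3, 4, 12), (4, 6, 11)]
  Group 2 (a > b): [(2, 9, 7), (1, 10, 3)]
Optimal job order: [3, 4, 2, 1]
Schedule:
  Job 3: M1 done at 4, M2 done at 16
  Job 4: M1 done at 10, M2 done at 27
  Job 2: M1 done at 19, M2 done at 34
  Job 1: M1 done at 29, M2 done at 37
Makespan = 37

37


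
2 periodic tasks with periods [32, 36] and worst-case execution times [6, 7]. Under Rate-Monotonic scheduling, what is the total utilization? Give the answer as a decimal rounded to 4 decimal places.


Compute individual utilizations (exact fractions):
  Task 1: C/T = 6/32 = 3/16 (approx. 0.1875)
  Task 2: C/T = 7/36 (approx. 0.1944)
Total utilization U = 3/16 + 7/36 = 55/144
Rounded to 4 decimal places: U = 0.3819
RM (Liu & Layland) bound for 2 tasks = 0.828427; compare with U = 55/144 (approx. 0.381944)
U <= bound, so schedulable by RM sufficient condition.

0.3819


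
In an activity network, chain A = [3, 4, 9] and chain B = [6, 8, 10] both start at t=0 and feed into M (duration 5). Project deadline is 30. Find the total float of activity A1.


Forward pass: ES(A1) = sum of predecessors on chain A = 0
EF = ES + duration = 0 + 3 = 3
Backward pass: LF(M) = deadline = 30; LS(M) = 30 - 5 = 25
LF(A1) = LS(M) - sum(successors on chain A) = 25 - 13 = 12
LS = LF - duration = 12 - 3 = 9
Total float = LS - ES = 9 - 0 = 9

9


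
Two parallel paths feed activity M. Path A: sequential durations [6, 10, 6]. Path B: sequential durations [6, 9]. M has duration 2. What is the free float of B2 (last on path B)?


ES(B2) = sum of predecessors on chain B = 6
EF(B2) = ES + duration = 6 + 9 = 15
Successor of B2 is M. ES(M) = max(sum(A), sum(B)) = max(22, 15) = 22
Free float = ES(successor) - EF(current) = 22 - 15 = 7

7


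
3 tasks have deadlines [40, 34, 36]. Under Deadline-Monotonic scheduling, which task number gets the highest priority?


Sort tasks by relative deadline (ascending):
  Task 2: deadline = 34
  Task 3: deadline = 36
  Task 1: deadline = 40
Priority order (highest first): [2, 3, 1]
Highest priority task = 2

2


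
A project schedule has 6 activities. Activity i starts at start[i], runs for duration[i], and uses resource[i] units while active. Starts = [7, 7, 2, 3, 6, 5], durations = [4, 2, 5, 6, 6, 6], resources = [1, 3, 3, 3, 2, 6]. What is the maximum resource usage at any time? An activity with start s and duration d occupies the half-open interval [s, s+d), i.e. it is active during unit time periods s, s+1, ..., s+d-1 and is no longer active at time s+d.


Each activity i is active on [start_i, start_i + duration_i).
Compute total resource usage per time slot:
  t=0: active resources = [], total = 0
  t=1: active resources = [], total = 0
  t=2: active resources = [3], total = 3
  t=3: active resources = [3, 3], total = 6
  t=4: active resources = [3, 3], total = 6
  t=5: active resources = [3, 3, 6], total = 12
  t=6: active resources = [3, 3, 2, 6], total = 14
  t=7: active resources = [1, 3, 3, 2, 6], total = 15
  t=8: active resources = [1, 3, 3, 2, 6], total = 15
  t=9: active resources = [1, 2, 6], total = 9
  t=10: active resources = [1, 2, 6], total = 9
  t=11: active resources = [2], total = 2
Peak resource demand = 15

15


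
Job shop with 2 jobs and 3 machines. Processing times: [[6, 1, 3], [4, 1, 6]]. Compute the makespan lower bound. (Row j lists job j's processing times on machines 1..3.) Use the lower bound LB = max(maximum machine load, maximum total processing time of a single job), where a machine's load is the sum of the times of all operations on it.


Machine loads:
  Machine 1: 6 + 4 = 10
  Machine 2: 1 + 1 = 2
  Machine 3: 3 + 6 = 9
Max machine load = 10
Job totals:
  Job 1: 10
  Job 2: 11
Max job total = 11
Lower bound = max(10, 11) = 11

11


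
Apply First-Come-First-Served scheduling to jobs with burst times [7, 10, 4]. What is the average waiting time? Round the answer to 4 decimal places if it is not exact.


FCFS order (as given): [7, 10, 4]
Waiting times:
  Job 1: wait = 0
  Job 2: wait = 7
  Job 3: wait = 17
Sum of waiting times = 24
Average waiting time = 24/3 = 8.0

8.0


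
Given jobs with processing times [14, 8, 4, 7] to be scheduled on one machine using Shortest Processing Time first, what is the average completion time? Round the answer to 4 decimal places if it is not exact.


Sort jobs by processing time (SPT order): [4, 7, 8, 14]
Compute completion times sequentially:
  Job 1: processing = 4, completes at 4
  Job 2: processing = 7, completes at 11
  Job 3: processing = 8, completes at 19
  Job 4: processing = 14, completes at 33
Sum of completion times = 67
Average completion time = 67/4 = 16.75

16.75


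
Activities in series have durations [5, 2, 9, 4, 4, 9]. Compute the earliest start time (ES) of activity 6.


Activity 6 starts after activities 1 through 5 complete.
Predecessor durations: [5, 2, 9, 4, 4]
ES = 5 + 2 + 9 + 4 + 4 = 24

24


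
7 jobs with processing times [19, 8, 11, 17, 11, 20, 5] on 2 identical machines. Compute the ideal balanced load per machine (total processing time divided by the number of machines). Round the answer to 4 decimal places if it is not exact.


Total processing time = 19 + 8 + 11 + 17 + 11 + 20 + 5 = 91
Number of machines = 2
Ideal balanced load = 91 / 2 = 45.5

45.5


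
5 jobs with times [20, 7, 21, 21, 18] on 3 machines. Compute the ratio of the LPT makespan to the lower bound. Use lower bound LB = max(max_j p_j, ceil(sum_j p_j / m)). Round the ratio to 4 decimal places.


LPT order: [21, 21, 20, 18, 7]
Machine loads after assignment: [28, 21, 38]
LPT makespan = 38
Lower bound = max(max_job, ceil(total/3)) = max(21, 29) = 29
Ratio = 38 / 29 = 1.3103

1.3103


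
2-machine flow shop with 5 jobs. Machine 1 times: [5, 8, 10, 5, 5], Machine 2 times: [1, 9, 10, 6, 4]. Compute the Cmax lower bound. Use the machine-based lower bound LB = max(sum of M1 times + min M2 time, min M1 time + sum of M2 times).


LB1 = sum(M1 times) + min(M2 times) = 33 + 1 = 34
LB2 = min(M1 times) + sum(M2 times) = 5 + 30 = 35
Lower bound = max(LB1, LB2) = max(34, 35) = 35

35


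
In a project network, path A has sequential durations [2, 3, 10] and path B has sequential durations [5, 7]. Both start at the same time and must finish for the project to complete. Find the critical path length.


Path A total = 2 + 3 + 10 = 15
Path B total = 5 + 7 = 12
Critical path = longest path = max(15, 12) = 15

15


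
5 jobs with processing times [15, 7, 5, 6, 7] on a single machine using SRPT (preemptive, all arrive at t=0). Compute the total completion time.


Since all jobs arrive at t=0, SRPT equals SPT ordering.
SPT order: [5, 6, 7, 7, 15]
Completion times:
  Job 1: p=5, C=5
  Job 2: p=6, C=11
  Job 3: p=7, C=18
  Job 4: p=7, C=25
  Job 5: p=15, C=40
Total completion time = 5 + 11 + 18 + 25 + 40 = 99

99


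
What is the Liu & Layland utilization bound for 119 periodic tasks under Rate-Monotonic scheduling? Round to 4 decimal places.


Compute 2^(1/119) = 1.0058417632
Subtract 1: 1.0058417632 - 1 = 0.0058417632
Multiply by n: 119 * 0.0058417632 = 0.6951698208
Round to 4 dp: 0.6952

0.6952


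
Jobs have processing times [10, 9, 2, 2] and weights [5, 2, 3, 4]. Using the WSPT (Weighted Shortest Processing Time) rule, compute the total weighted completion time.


Compute p/w ratios and sort ascending (WSPT): [(2, 4), (2, 3), (10, 5), (9, 2)]
Compute weighted completion times:
  Job (p=2,w=4): C=2, w*C=4*2=8
  Job (p=2,w=3): C=4, w*C=3*4=12
  Job (p=10,w=5): C=14, w*C=5*14=70
  Job (p=9,w=2): C=23, w*C=2*23=46
Total weighted completion time = 136

136


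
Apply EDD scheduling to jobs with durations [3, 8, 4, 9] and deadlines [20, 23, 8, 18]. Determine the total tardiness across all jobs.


Sort by due date (EDD order): [(4, 8), (9, 18), (3, 20), (8, 23)]
Compute completion times and tardiness:
  Job 1: p=4, d=8, C=4, tardiness=max(0,4-8)=0
  Job 2: p=9, d=18, C=13, tardiness=max(0,13-18)=0
  Job 3: p=3, d=20, C=16, tardiness=max(0,16-20)=0
  Job 4: p=8, d=23, C=24, tardiness=max(0,24-23)=1
Total tardiness = 1

1


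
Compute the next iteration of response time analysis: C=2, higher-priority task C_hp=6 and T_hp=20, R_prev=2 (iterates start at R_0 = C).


R_next = C + ceil(R_prev / T_hp) * C_hp
ceil(2 / 20) = ceil(0.1) = 1
Interference = 1 * 6 = 6
R_next = 2 + 6 = 8

8


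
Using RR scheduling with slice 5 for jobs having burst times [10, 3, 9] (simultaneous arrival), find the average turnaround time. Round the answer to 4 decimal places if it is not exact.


Time quantum = 5
Execution trace:
  J1 runs 5 units, time = 5
  J2 runs 3 units, time = 8
  J3 runs 5 units, time = 13
  J1 runs 5 units, time = 18
  J3 runs 4 units, time = 22
Finish times: [18, 8, 22]
Average turnaround = 48/3 = 16.0

16.0


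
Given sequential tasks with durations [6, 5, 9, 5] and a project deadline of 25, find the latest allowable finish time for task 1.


LF(activity 1) = deadline - sum of successor durations
Successors: activities 2 through 4 with durations [5, 9, 5]
Sum of successor durations = 19
LF = 25 - 19 = 6

6


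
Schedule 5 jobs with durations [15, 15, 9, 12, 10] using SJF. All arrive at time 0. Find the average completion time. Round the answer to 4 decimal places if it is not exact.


SJF order (ascending): [9, 10, 12, 15, 15]
Completion times:
  Job 1: burst=9, C=9
  Job 2: burst=10, C=19
  Job 3: burst=12, C=31
  Job 4: burst=15, C=46
  Job 5: burst=15, C=61
Average completion = 166/5 = 33.2

33.2


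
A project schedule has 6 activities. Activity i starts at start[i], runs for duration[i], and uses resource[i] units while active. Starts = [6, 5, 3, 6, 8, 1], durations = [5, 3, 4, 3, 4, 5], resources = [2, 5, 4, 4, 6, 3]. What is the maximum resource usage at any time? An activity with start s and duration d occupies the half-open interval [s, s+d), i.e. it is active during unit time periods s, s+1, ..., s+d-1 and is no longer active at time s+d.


Each activity i is active on [start_i, start_i + duration_i).
Compute total resource usage per time slot:
  t=0: active resources = [], total = 0
  t=1: active resources = [3], total = 3
  t=2: active resources = [3], total = 3
  t=3: active resources = [4, 3], total = 7
  t=4: active resources = [4, 3], total = 7
  t=5: active resources = [5, 4, 3], total = 12
  t=6: active resources = [2, 5, 4, 4], total = 15
  t=7: active resources = [2, 5, 4], total = 11
  t=8: active resources = [2, 4, 6], total = 12
  t=9: active resources = [2, 6], total = 8
  t=10: active resources = [2, 6], total = 8
  t=11: active resources = [6], total = 6
Peak resource demand = 15

15


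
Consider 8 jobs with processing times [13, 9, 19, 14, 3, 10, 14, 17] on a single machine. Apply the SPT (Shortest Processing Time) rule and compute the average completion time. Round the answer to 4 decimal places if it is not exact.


Sort jobs by processing time (SPT order): [3, 9, 10, 13, 14, 14, 17, 19]
Compute completion times sequentially:
  Job 1: processing = 3, completes at 3
  Job 2: processing = 9, completes at 12
  Job 3: processing = 10, completes at 22
  Job 4: processing = 13, completes at 35
  Job 5: processing = 14, completes at 49
  Job 6: processing = 14, completes at 63
  Job 7: processing = 17, completes at 80
  Job 8: processing = 19, completes at 99
Sum of completion times = 363
Average completion time = 363/8 = 45.375

45.375


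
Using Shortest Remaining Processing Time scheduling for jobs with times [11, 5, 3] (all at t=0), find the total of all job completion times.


Since all jobs arrive at t=0, SRPT equals SPT ordering.
SPT order: [3, 5, 11]
Completion times:
  Job 1: p=3, C=3
  Job 2: p=5, C=8
  Job 3: p=11, C=19
Total completion time = 3 + 8 + 19 = 30

30


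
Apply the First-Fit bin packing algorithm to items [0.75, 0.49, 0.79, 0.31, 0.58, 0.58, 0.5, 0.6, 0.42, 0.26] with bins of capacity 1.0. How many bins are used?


Place items sequentially using First-Fit:
  Item 0.75 -> new Bin 1
  Item 0.49 -> new Bin 2
  Item 0.79 -> new Bin 3
  Item 0.31 -> Bin 2 (now 0.8)
  Item 0.58 -> new Bin 4
  Item 0.58 -> new Bin 5
  Item 0.5 -> new Bin 6
  Item 0.6 -> new Bin 7
  Item 0.42 -> Bin 4 (now 1.0)
  Item 0.26 -> Bin 5 (now 0.84)
Total bins used = 7

7


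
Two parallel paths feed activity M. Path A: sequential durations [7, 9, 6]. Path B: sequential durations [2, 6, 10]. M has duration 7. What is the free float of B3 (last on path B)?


ES(B3) = sum of predecessors on chain B = 8
EF(B3) = ES + duration = 8 + 10 = 18
Successor of B3 is M. ES(M) = max(sum(A), sum(B)) = max(22, 18) = 22
Free float = ES(successor) - EF(current) = 22 - 18 = 4

4


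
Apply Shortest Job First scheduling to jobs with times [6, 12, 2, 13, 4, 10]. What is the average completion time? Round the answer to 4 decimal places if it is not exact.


SJF order (ascending): [2, 4, 6, 10, 12, 13]
Completion times:
  Job 1: burst=2, C=2
  Job 2: burst=4, C=6
  Job 3: burst=6, C=12
  Job 4: burst=10, C=22
  Job 5: burst=12, C=34
  Job 6: burst=13, C=47
Average completion = 123/6 = 20.5

20.5


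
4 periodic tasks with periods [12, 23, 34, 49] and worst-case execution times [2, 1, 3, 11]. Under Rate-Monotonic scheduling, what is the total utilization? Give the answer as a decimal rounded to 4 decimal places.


Compute individual utilizations (exact fractions):
  Task 1: C/T = 2/12 = 1/6 (approx. 0.1667)
  Task 2: C/T = 1/23 (approx. 0.0435)
  Task 3: C/T = 3/34 (approx. 0.0882)
  Task 4: C/T = 11/49 (approx. 0.2245)
Total utilization U = 1/6 + 1/23 + 3/34 + 11/49 = 30053/57477
Rounded to 4 decimal places: U = 0.5229
RM (Liu & Layland) bound for 4 tasks = 0.756828; compare with U = 30053/57477 (approx. 0.522870)
U <= bound, so schedulable by RM sufficient condition.

0.5229
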